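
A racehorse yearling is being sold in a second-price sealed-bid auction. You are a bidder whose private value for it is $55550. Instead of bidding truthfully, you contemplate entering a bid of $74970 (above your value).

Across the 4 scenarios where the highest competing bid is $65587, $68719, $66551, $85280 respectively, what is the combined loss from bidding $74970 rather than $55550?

$34207

The deviation costs you only when the competing bid falls strictly between $55550 and $74970; elsewhere both bids give the same outcome.
$65587: truthful payoff $0, deviation payoff −$10037 → loss $10037.
$68719: truthful payoff $0, deviation payoff −$13169 → loss $13169.
$66551: truthful payoff $0, deviation payoff −$11001 → loss $11001.
$85280: outcomes coincide → loss $0.
Total loss = $10037 + $13169 + $11001 = $34207.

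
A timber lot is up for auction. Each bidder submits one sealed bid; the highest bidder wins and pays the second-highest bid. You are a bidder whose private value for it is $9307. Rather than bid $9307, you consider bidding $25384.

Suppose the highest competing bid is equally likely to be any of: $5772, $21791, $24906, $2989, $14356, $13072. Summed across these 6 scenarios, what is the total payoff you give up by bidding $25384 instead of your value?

$36897

The deviation costs you only when the competing bid falls strictly between $9307 and $25384; elsewhere both bids give the same outcome.
$5772: outcomes coincide → loss $0.
$21791: truthful payoff $0, deviation payoff −$12484 → loss $12484.
$24906: truthful payoff $0, deviation payoff −$15599 → loss $15599.
$2989: outcomes coincide → loss $0.
$14356: truthful payoff $0, deviation payoff −$5049 → loss $5049.
$13072: truthful payoff $0, deviation payoff −$3765 → loss $3765.
Total loss = $12484 + $15599 + $5049 + $3765 = $36897.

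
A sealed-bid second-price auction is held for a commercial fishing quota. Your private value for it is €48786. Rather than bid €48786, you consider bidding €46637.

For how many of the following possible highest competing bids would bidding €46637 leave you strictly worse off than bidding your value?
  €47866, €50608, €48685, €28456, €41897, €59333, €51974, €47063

3

The deviation hurts exactly when the highest competing bid lies strictly between €46637 and €48786 — underbidding then forfeits a profitable win.
€47866: inside the interval → strictly worse (loss €920).
€50608: above both → same outcome either way.
€48685: inside the interval → strictly worse (loss €101).
€28456: below both → same outcome either way.
€41897: below both → same outcome either way.
€59333: above both → same outcome either way.
€51974: above both → same outcome either way.
€47063: inside the interval → strictly worse (loss €1723).
Count: 3.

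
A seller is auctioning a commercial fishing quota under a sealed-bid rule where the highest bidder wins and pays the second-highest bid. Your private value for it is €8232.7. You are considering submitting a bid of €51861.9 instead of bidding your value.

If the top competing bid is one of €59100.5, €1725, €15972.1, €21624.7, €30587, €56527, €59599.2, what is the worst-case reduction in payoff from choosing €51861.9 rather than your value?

€59100.5: same outcome either way → loss €0.
€1725: same outcome either way → loss €0.
€15972.1: truthful gives €0, deviation gives −€7739.4 → loss €7739.4.
€21624.7: truthful gives €0, deviation gives −€13392 → loss €13392.
€30587: truthful gives €0, deviation gives −€22354.3 → loss €22354.3.
€56527: same outcome either way → loss €0.
€59599.2: same outcome either way → loss €0.
Maximum loss: €22354.3.

€22354.3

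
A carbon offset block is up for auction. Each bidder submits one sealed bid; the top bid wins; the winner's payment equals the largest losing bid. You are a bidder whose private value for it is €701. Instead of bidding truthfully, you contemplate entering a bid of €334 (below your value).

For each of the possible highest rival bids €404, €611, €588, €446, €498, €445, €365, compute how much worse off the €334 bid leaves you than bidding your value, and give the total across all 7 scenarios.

The deviation costs you only when the competing bid falls strictly between €334 and €701; elsewhere both bids give the same outcome.
€404: truthful payoff €297, deviation payoff €0 → loss €297.
€611: truthful payoff €90, deviation payoff €0 → loss €90.
€588: truthful payoff €113, deviation payoff €0 → loss €113.
€446: truthful payoff €255, deviation payoff €0 → loss €255.
€498: truthful payoff €203, deviation payoff €0 → loss €203.
€445: truthful payoff €256, deviation payoff €0 → loss €256.
€365: truthful payoff €336, deviation payoff €0 → loss €336.
Total loss = €297 + €90 + €113 + €255 + €203 + €256 + €336 = €1550.
Because the price is fixed by the runner-up's bid, deviating from your value can only change a good outcome into a bad one — never the reverse.

€1550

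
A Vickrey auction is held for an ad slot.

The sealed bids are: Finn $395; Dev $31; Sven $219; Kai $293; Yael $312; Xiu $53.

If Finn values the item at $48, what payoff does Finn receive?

Highest bid: Finn at $395, so Finn wins.
Second-highest bid: Yael at $312 — that is the price the winner pays.
Finn's payoff = value − price = $48 − $312 = −$264.

−$264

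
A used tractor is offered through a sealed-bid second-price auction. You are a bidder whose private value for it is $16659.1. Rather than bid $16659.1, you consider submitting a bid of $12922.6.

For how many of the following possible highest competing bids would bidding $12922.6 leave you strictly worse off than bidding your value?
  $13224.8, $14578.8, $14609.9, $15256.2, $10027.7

The deviation hurts exactly when the highest competing bid lies strictly between $12922.6 and $16659.1 — underbidding then forfeits a profitable win.
$13224.8: inside the interval → strictly worse (loss $3434.3).
$14578.8: inside the interval → strictly worse (loss $2080.3).
$14609.9: inside the interval → strictly worse (loss $2049.2).
$15256.2: inside the interval → strictly worse (loss $1402.9).
$10027.7: below both → same outcome either way.
Count: 4.

4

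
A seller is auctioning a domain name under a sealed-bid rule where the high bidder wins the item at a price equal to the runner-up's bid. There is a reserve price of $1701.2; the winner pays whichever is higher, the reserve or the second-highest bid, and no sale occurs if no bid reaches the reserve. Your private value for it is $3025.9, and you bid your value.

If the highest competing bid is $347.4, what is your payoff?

Your bid $3025.9 is the highest and exceeds the reserve.
Price = max(second-highest bid, reserve) = max($347.4, $1701.2) = $1701.2.
Payoff = $3025.9 − $1701.2 = $1324.7.

$1324.7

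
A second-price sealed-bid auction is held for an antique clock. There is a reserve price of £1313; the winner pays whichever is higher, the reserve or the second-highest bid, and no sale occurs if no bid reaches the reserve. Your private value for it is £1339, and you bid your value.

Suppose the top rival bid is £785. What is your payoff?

Your bid £1339 is the highest and exceeds the reserve.
Price = max(second-highest bid, reserve) = max(£785, £1313) = £1313.
Payoff = £1339 − £1313 = £26.

£26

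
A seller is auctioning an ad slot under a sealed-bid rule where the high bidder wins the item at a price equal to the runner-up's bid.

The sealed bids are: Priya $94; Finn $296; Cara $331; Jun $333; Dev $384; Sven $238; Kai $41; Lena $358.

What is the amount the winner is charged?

Highest bid: Dev at $384, so Dev wins.
Second-highest bid: Lena at $358 — that is the price the winner pays.

$358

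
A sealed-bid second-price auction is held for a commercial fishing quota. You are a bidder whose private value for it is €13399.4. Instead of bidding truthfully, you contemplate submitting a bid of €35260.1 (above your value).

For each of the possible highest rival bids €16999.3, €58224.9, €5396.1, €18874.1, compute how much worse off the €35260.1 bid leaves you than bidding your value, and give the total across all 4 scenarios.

€9074.6

The deviation costs you only when the competing bid falls strictly between €13399.4 and €35260.1; elsewhere both bids give the same outcome.
€16999.3: truthful payoff €0, deviation payoff −€3599.9 → loss €3599.9.
€58224.9: outcomes coincide → loss €0.
€5396.1: outcomes coincide → loss €0.
€18874.1: truthful payoff €0, deviation payoff −€5474.7 → loss €5474.7.
Total loss = €3599.9 + €5474.7 = €9074.6.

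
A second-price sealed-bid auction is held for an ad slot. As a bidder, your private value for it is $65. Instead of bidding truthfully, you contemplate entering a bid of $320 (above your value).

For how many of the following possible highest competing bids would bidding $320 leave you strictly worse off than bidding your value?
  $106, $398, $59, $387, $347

1

The deviation hurts exactly when the highest competing bid lies strictly between $65 and $320 — overbidding then wins at a price above your value.
$106: inside the interval → strictly worse (loss $41).
$398: above both → same outcome either way.
$59: below both → same outcome either way.
$387: above both → same outcome either way.
$347: above both → same outcome either way.
Count: 1.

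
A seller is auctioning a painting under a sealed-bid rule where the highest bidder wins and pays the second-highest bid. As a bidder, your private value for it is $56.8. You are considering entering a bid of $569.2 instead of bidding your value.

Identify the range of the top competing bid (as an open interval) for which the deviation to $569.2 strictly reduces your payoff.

If the competing bid is below $56.8, both bids win at the same price — no difference.
If it is above $569.2, both bids lose — no difference.
If it lies strictly between $56.8 and $569.2, bidding your value loses (payoff 0) while bidding $569.2 wins at a price above your value (payoff negative).
So the deviation strictly hurts on the open interval ($56.8, $569.2).

($56.8, $569.2)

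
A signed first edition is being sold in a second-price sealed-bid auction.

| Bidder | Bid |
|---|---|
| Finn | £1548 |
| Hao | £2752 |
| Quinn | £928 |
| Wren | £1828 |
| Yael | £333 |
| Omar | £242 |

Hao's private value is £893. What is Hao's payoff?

−£935

Highest bid: Hao at £2752, so Hao wins.
Second-highest bid: Wren at £1828 — that is the price the winner pays.
Hao's payoff = value − price = £893 − £1828 = −£935.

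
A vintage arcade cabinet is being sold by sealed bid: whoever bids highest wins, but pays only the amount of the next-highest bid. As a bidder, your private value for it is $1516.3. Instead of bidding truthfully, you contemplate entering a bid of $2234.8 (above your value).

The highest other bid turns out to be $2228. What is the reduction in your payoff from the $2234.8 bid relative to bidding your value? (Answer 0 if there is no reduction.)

$711.7

Bidding your value $1516.3: you lose (since $1516.3 < $2228). Payoff $0.
Bidding $2234.8: you win and pay $2228. Payoff $1516.3 − $2228 = −$711.7.
The competing bid $2228 lies between your value and your inflated bid, so overbidding wins an item priced above your value.
Loss from deviating = $0 − (−$711.7) = $711.7.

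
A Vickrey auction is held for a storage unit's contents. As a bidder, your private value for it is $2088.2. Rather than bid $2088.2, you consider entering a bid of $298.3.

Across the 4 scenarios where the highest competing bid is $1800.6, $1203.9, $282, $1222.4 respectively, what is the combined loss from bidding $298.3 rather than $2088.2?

The deviation costs you only when the competing bid falls strictly between $298.3 and $2088.2; elsewhere both bids give the same outcome.
$1800.6: truthful payoff $287.6, deviation payoff $0 → loss $287.6.
$1203.9: truthful payoff $884.3, deviation payoff $0 → loss $884.3.
$282: outcomes coincide → loss $0.
$1222.4: truthful payoff $865.8, deviation payoff $0 → loss $865.8.
Total loss = $287.6 + $884.3 + $865.8 = $2037.7.
Truthful bidding weakly dominates here: raising your bid can only win items priced above your value, and lowering it can only forfeit items priced below.

$2037.7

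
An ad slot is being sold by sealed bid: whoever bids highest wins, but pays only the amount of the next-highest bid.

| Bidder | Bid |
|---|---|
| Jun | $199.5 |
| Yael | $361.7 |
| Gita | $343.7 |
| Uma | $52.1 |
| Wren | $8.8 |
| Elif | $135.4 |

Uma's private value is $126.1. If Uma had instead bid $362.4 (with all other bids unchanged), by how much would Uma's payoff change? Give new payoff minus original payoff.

−$235.6

The highest bid among the other bidders is $361.7; Uma's bid doesn't change that.
Original bid $52.1: Uma is not highest (top rival bid is $361.7); payoff $0.
Alternative bid $362.4: Uma is highest, pays the top rival bid $361.7; payoff $126.1 − $361.7 = −$235.6.
Change in payoff = −$235.6 − ($0) = −$235.6.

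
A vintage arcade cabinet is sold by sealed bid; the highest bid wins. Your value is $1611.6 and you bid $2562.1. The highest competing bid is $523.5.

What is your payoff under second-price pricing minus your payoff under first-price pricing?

You have the highest bid, so you win under either rule.
Second-price: pay $523.5 → payoff $1088.1.
First-price: pay your own bid $2562.1 → payoff −$950.5.
Difference = $1088.1 − (−$950.5) = $2038.6.

$2038.6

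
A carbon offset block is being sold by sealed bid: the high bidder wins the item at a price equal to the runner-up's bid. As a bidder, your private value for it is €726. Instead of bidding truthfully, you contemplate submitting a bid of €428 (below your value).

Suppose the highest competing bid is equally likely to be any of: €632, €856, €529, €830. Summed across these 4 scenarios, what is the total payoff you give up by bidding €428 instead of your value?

€291

The deviation costs you only when the competing bid falls strictly between €428 and €726; elsewhere both bids give the same outcome.
€632: truthful payoff €94, deviation payoff €0 → loss €94.
€856: outcomes coincide → loss €0.
€529: truthful payoff €197, deviation payoff €0 → loss €197.
€830: outcomes coincide → loss €0.
Total loss = €94 + €197 = €291.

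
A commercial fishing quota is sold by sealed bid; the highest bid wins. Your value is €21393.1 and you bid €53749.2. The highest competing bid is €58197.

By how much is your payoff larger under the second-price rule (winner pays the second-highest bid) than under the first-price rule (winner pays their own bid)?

€0

Your bid €53749.2 is below €58197, so you lose under either rule.
Payoff is €0 in both cases; difference = €0.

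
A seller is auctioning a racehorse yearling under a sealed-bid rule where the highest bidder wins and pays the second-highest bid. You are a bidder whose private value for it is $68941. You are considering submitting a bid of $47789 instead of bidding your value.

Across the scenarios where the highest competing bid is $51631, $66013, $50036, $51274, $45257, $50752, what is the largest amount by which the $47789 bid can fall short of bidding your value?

$51631: truthful gives $17310, deviation gives $0 → loss $17310.
$66013: truthful gives $2928, deviation gives $0 → loss $2928.
$50036: truthful gives $18905, deviation gives $0 → loss $18905.
$51274: truthful gives $17667, deviation gives $0 → loss $17667.
$45257: same outcome either way → loss $0.
$50752: truthful gives $18189, deviation gives $0 → loss $18189.
Maximum loss: $18905.

$18905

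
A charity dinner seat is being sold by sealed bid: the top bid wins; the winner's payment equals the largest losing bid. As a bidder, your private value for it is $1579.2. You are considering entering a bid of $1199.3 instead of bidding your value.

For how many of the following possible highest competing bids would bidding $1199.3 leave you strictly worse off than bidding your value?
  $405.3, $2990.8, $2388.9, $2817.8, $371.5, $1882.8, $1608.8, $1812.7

0

The deviation hurts exactly when the highest competing bid lies strictly between $1199.3 and $1579.2 — underbidding then forfeits a profitable win.
$405.3: below both → same outcome either way.
$2990.8: above both → same outcome either way.
$2388.9: above both → same outcome either way.
$2817.8: above both → same outcome either way.
$371.5: below both → same outcome either way.
$1882.8: above both → same outcome either way.
$1608.8: above both → same outcome either way.
$1812.7: above both → same outcome either way.
Count: 0.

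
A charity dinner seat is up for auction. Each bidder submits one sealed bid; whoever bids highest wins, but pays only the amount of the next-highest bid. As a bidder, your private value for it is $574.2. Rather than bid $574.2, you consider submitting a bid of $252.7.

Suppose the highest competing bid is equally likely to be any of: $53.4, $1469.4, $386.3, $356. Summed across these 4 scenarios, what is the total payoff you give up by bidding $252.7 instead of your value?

$406.1

The deviation costs you only when the competing bid falls strictly between $252.7 and $574.2; elsewhere both bids give the same outcome.
$53.4: outcomes coincide → loss $0.
$1469.4: outcomes coincide → loss $0.
$386.3: truthful payoff $187.9, deviation payoff $0 → loss $187.9.
$356: truthful payoff $218.2, deviation payoff $0 → loss $218.2.
Total loss = $187.9 + $218.2 = $406.1.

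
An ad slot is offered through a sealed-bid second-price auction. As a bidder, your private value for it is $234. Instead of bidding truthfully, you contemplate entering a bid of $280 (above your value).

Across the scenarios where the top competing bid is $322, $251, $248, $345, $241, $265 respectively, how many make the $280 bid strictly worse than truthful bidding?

4

The deviation hurts exactly when the highest competing bid lies strictly between $234 and $280 — overbidding then wins at a price above your value.
$322: above both → same outcome either way.
$251: inside the interval → strictly worse (loss $17).
$248: inside the interval → strictly worse (loss $14).
$345: above both → same outcome either way.
$241: inside the interval → strictly worse (loss $7).
$265: inside the interval → strictly worse (loss $31).
Count: 4.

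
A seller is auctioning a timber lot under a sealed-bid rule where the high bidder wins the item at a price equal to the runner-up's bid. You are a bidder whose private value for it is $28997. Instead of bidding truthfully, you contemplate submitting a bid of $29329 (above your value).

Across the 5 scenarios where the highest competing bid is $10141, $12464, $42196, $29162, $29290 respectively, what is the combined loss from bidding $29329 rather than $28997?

$458

The deviation costs you only when the competing bid falls strictly between $28997 and $29329; elsewhere both bids give the same outcome.
$10141: outcomes coincide → loss $0.
$12464: outcomes coincide → loss $0.
$42196: outcomes coincide → loss $0.
$29162: truthful payoff $0, deviation payoff −$165 → loss $165.
$29290: truthful payoff $0, deviation payoff −$293 → loss $293.
Total loss = $165 + $293 = $458.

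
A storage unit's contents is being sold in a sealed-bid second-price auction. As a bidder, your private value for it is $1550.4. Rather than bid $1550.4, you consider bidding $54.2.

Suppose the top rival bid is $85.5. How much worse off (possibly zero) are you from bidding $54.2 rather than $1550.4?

$1464.9

Bidding your value $1550.4: you win (since $1550.4 > $85.5) and pay $85.5. Payoff $1464.9.
Bidding $54.2: you lose. Payoff $0.
The competing bid $85.5 lies between your shaded bid and your value, so underbidding forfeits an item you could have won at a profitable price.
Loss from deviating = $1464.9 − ($0) = $1464.9.
Truthful bidding weakly dominates here: raising your bid can only win items priced above your value, and lowering it can only forfeit items priced below.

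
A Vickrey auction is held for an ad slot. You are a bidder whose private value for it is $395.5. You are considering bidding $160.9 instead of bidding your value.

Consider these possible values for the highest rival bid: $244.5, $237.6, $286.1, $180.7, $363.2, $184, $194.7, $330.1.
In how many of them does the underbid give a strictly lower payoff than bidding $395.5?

8

The deviation hurts exactly when the highest competing bid lies strictly between $160.9 and $395.5 — underbidding then forfeits a profitable win.
$244.5: inside the interval → strictly worse (loss $151).
$237.6: inside the interval → strictly worse (loss $157.9).
$286.1: inside the interval → strictly worse (loss $109.4).
$180.7: inside the interval → strictly worse (loss $214.8).
$363.2: inside the interval → strictly worse (loss $32.3).
$184: inside the interval → strictly worse (loss $211.5).
$194.7: inside the interval → strictly worse (loss $200.8).
$330.1: inside the interval → strictly worse (loss $65.4).
Count: 8.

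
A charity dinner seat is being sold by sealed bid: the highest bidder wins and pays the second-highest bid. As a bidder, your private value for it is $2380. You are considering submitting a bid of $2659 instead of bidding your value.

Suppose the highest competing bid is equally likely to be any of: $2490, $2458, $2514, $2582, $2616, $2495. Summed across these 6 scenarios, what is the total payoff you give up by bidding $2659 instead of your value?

The deviation costs you only when the competing bid falls strictly between $2380 and $2659; elsewhere both bids give the same outcome.
$2490: truthful payoff $0, deviation payoff −$110 → loss $110.
$2458: truthful payoff $0, deviation payoff −$78 → loss $78.
$2514: truthful payoff $0, deviation payoff −$134 → loss $134.
$2582: truthful payoff $0, deviation payoff −$202 → loss $202.
$2616: truthful payoff $0, deviation payoff −$236 → loss $236.
$2495: truthful payoff $0, deviation payoff −$115 → loss $115.
Total loss = $110 + $78 + $134 + $202 + $236 + $115 = $875.
In a second-price auction your bid sets only whether you win, not what you pay, so bidding your true value is weakly dominant.

$875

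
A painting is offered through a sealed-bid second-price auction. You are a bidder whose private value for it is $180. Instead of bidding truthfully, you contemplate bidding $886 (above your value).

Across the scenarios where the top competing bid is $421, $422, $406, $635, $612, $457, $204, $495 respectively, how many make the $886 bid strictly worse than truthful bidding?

8

The deviation hurts exactly when the highest competing bid lies strictly between $180 and $886 — overbidding then wins at a price above your value.
$421: inside the interval → strictly worse (loss $241).
$422: inside the interval → strictly worse (loss $242).
$406: inside the interval → strictly worse (loss $226).
$635: inside the interval → strictly worse (loss $455).
$612: inside the interval → strictly worse (loss $432).
$457: inside the interval → strictly worse (loss $277).
$204: inside the interval → strictly worse (loss $24).
$495: inside the interval → strictly worse (loss $315).
Count: 8.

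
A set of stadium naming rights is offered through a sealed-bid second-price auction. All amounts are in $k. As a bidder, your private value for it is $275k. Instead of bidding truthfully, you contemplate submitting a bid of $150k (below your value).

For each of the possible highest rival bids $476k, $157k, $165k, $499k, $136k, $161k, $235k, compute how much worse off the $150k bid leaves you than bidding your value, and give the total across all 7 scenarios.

$382k

The deviation costs you only when the competing bid falls strictly between $150k and $275k; elsewhere both bids give the same outcome.
$476k: outcomes coincide → loss $0k.
$157k: truthful payoff $118k, deviation payoff $0k → loss $118k.
$165k: truthful payoff $110k, deviation payoff $0k → loss $110k.
$499k: outcomes coincide → loss $0k.
$136k: outcomes coincide → loss $0k.
$161k: truthful payoff $114k, deviation payoff $0k → loss $114k.
$235k: truthful payoff $40k, deviation payoff $0k → loss $40k.
Total loss = $118k + $110k + $114k + $40k = $382k.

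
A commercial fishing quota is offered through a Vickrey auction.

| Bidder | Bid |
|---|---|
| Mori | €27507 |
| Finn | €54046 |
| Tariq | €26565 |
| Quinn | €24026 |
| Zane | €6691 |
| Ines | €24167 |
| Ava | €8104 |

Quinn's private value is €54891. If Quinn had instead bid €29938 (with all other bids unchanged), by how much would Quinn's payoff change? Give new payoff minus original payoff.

€0

The highest bid among the other bidders is €54046; Quinn's bid doesn't change that.
Original bid €24026: Quinn is not highest (top rival bid is €54046); payoff €0.
Alternative bid €29938: Quinn is not highest (top rival bid is €54046); payoff €0.
Change in payoff = €0 − (€0) = €0.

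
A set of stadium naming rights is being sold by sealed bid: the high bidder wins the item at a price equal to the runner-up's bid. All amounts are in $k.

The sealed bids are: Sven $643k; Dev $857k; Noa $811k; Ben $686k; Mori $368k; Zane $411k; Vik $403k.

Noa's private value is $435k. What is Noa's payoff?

Highest bid: Dev at $857k, so Dev wins.
Second-highest bid: Noa at $811k — that is the price the winner pays.
Noa did not win, so Noa pays nothing and receives nothing: payoff $0k.

$0k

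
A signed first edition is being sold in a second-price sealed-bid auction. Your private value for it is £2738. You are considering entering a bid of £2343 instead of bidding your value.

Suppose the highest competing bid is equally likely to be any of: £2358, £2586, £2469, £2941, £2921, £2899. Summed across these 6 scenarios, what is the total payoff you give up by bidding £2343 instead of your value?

The deviation costs you only when the competing bid falls strictly between £2343 and £2738; elsewhere both bids give the same outcome.
£2358: truthful payoff £380, deviation payoff £0 → loss £380.
£2586: truthful payoff £152, deviation payoff £0 → loss £152.
£2469: truthful payoff £269, deviation payoff £0 → loss £269.
£2941: outcomes coincide → loss £0.
£2921: outcomes coincide → loss £0.
£2899: outcomes coincide → loss £0.
Total loss = £380 + £152 + £269 = £801.

£801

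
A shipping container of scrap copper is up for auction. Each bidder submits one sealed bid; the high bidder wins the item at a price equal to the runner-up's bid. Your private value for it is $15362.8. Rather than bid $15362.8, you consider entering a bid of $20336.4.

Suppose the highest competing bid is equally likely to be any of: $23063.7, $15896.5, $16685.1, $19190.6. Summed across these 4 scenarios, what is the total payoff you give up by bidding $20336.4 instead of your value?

The deviation costs you only when the competing bid falls strictly between $15362.8 and $20336.4; elsewhere both bids give the same outcome.
$23063.7: outcomes coincide → loss $0.
$15896.5: truthful payoff $0, deviation payoff −$533.7 → loss $533.7.
$16685.1: truthful payoff $0, deviation payoff −$1322.3 → loss $1322.3.
$19190.6: truthful payoff $0, deviation payoff −$3827.8 → loss $3827.8.
Total loss = $533.7 + $1322.3 + $3827.8 = $5683.8.

$5683.8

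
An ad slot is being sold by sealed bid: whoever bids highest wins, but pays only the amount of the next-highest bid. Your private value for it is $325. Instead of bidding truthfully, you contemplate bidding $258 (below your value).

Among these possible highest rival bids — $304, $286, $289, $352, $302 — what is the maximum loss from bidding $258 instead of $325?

$304: truthful gives $21, deviation gives $0 → loss $21.
$286: truthful gives $39, deviation gives $0 → loss $39.
$289: truthful gives $36, deviation gives $0 → loss $36.
$352: same outcome either way → loss $0.
$302: truthful gives $23, deviation gives $0 → loss $23.
Maximum loss: $39.

$39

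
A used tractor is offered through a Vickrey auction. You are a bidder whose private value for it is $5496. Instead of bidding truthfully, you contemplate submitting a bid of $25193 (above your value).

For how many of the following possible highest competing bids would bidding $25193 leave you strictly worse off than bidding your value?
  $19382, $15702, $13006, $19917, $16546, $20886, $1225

The deviation hurts exactly when the highest competing bid lies strictly between $5496 and $25193 — overbidding then wins at a price above your value.
$19382: inside the interval → strictly worse (loss $13886).
$15702: inside the interval → strictly worse (loss $10206).
$13006: inside the interval → strictly worse (loss $7510).
$19917: inside the interval → strictly worse (loss $14421).
$16546: inside the interval → strictly worse (loss $11050).
$20886: inside the interval → strictly worse (loss $15390).
$1225: below both → same outcome either way.
Count: 6.

6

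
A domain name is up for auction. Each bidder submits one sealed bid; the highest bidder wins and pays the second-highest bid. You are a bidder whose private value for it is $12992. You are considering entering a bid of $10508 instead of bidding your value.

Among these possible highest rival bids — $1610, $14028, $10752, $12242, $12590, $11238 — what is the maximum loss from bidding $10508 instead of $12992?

$2240

$1610: same outcome either way → loss $0.
$14028: same outcome either way → loss $0.
$10752: truthful gives $2240, deviation gives $0 → loss $2240.
$12242: truthful gives $750, deviation gives $0 → loss $750.
$12590: truthful gives $402, deviation gives $0 → loss $402.
$11238: truthful gives $1754, deviation gives $0 → loss $1754.
Maximum loss: $2240.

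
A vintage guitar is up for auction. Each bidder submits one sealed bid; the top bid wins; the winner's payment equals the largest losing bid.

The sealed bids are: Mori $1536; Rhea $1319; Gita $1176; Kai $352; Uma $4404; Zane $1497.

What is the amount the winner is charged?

$1536

Highest bid: Uma at $4404, so Uma wins.
Second-highest bid: Mori at $1536 — that is the price the winner pays.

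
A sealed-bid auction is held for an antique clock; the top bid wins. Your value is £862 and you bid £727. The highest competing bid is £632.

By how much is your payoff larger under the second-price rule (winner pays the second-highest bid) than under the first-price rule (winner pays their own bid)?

You have the highest bid, so you win under either rule.
Second-price: pay £632 → payoff £230.
First-price: pay your own bid £727 → payoff £135.
Difference = £230 − (£135) = £95.

£95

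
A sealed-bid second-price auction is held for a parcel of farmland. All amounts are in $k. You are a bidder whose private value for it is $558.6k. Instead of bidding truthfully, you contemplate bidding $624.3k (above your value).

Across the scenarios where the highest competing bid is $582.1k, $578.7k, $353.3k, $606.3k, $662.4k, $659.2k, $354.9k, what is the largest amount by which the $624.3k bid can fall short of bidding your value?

$582.1k: truthful gives $0k, deviation gives −$23.5k → loss $23.5k.
$578.7k: truthful gives $0k, deviation gives −$20.1k → loss $20.1k.
$353.3k: same outcome either way → loss $0k.
$606.3k: truthful gives $0k, deviation gives −$47.7k → loss $47.7k.
$662.4k: same outcome either way → loss $0k.
$659.2k: same outcome either way → loss $0k.
$354.9k: same outcome either way → loss $0k.
Maximum loss: $47.7k.

$47.7k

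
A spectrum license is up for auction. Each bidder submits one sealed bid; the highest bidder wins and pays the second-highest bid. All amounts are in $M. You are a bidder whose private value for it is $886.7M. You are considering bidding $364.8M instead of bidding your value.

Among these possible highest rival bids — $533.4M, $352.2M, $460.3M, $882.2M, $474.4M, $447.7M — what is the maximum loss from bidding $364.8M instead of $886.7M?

$533.4M: truthful gives $353.3M, deviation gives $0M → loss $353.3M.
$352.2M: same outcome either way → loss $0M.
$460.3M: truthful gives $426.4M, deviation gives $0M → loss $426.4M.
$882.2M: truthful gives $4.5M, deviation gives $0M → loss $4.5M.
$474.4M: truthful gives $412.3M, deviation gives $0M → loss $412.3M.
$447.7M: truthful gives $439M, deviation gives $0M → loss $439M.
Maximum loss: $439M.

$439M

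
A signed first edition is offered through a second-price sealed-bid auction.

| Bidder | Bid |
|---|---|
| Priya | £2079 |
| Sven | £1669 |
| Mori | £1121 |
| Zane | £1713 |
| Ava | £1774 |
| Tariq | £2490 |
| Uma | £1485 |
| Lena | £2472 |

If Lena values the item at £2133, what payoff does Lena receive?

£0

Highest bid: Tariq at £2490, so Tariq wins.
Second-highest bid: Lena at £2472 — that is the price the winner pays.
Lena did not win, so Lena pays nothing and receives nothing: payoff £0.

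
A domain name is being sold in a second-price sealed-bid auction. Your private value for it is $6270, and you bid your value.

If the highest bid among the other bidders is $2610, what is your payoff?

$3660

Your bid $6270 exceeds the highest competing bid $2610, so you win.
In a second-price auction the winner pays the second-highest bid, $2610.
Payoff = value − price = $6270 − $2610 = $3660.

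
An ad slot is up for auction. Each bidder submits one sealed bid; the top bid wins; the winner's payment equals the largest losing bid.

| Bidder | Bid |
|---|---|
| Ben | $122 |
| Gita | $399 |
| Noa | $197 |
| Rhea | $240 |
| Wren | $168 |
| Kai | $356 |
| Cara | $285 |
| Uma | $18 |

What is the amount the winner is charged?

Highest bid: Gita at $399, so Gita wins.
Second-highest bid: Kai at $356 — that is the price the winner pays.

$356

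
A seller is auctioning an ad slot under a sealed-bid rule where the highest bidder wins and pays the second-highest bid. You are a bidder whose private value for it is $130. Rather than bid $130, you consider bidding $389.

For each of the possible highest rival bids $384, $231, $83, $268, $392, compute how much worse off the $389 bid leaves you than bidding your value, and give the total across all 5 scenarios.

The deviation costs you only when the competing bid falls strictly between $130 and $389; elsewhere both bids give the same outcome.
$384: truthful payoff $0, deviation payoff −$254 → loss $254.
$231: truthful payoff $0, deviation payoff −$101 → loss $101.
$83: outcomes coincide → loss $0.
$268: truthful payoff $0, deviation payoff −$138 → loss $138.
$392: outcomes coincide → loss $0.
Total loss = $254 + $101 + $138 = $493.
Because the price is fixed by the runner-up's bid, deviating from your value can only change a good outcome into a bad one — never the reverse.

$493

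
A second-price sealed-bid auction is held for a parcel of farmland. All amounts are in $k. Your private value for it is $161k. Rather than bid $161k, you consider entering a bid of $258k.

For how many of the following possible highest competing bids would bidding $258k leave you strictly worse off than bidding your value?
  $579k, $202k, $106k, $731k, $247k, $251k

3

The deviation hurts exactly when the highest competing bid lies strictly between $161k and $258k — overbidding then wins at a price above your value.
$579k: above both → same outcome either way.
$202k: inside the interval → strictly worse (loss $41k).
$106k: below both → same outcome either way.
$731k: above both → same outcome either way.
$247k: inside the interval → strictly worse (loss $86k).
$251k: inside the interval → strictly worse (loss $90k).
Count: 3.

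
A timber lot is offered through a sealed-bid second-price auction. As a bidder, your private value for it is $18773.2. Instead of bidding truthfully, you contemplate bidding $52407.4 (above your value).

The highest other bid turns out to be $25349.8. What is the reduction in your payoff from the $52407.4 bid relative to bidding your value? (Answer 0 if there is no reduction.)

Bidding your value $18773.2: you lose (since $18773.2 < $25349.8). Payoff $0.
Bidding $52407.4: you win and pay $25349.8. Payoff $18773.2 − $25349.8 = −$6576.6.
The competing bid $25349.8 lies between your value and your inflated bid, so overbidding wins an item priced above your value.
Loss from deviating = $0 − (−$6576.6) = $6576.6.
In a second-price auction your bid sets only whether you win, not what you pay, so bidding your true value is weakly dominant.

$6576.6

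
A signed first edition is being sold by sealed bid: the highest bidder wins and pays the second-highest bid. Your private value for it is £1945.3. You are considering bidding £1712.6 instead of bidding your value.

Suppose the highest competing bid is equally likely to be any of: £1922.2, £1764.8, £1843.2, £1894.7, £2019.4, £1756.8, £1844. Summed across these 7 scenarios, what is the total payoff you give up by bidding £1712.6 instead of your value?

£646.1

The deviation costs you only when the competing bid falls strictly between £1712.6 and £1945.3; elsewhere both bids give the same outcome.
£1922.2: truthful payoff £23.1, deviation payoff £0 → loss £23.1.
£1764.8: truthful payoff £180.5, deviation payoff £0 → loss £180.5.
£1843.2: truthful payoff £102.1, deviation payoff £0 → loss £102.1.
£1894.7: truthful payoff £50.6, deviation payoff £0 → loss £50.6.
£2019.4: outcomes coincide → loss £0.
£1756.8: truthful payoff £188.5, deviation payoff £0 → loss £188.5.
£1844: truthful payoff £101.3, deviation payoff £0 → loss £101.3.
Total loss = £23.1 + £180.5 + £102.1 + £50.6 + £188.5 + £101.3 = £646.1.
In a second-price auction your bid sets only whether you win, not what you pay, so bidding your true value is weakly dominant.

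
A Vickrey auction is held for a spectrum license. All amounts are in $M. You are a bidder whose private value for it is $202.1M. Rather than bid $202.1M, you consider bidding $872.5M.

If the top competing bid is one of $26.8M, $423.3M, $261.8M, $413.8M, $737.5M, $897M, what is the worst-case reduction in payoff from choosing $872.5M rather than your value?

$26.8M: same outcome either way → loss $0M.
$423.3M: truthful gives $0M, deviation gives −$221.2M → loss $221.2M.
$261.8M: truthful gives $0M, deviation gives −$59.7M → loss $59.7M.
$413.8M: truthful gives $0M, deviation gives −$211.7M → loss $211.7M.
$737.5M: truthful gives $0M, deviation gives −$535.4M → loss $535.4M.
$897M: same outcome either way → loss $0M.
Maximum loss: $535.4M.

$535.4M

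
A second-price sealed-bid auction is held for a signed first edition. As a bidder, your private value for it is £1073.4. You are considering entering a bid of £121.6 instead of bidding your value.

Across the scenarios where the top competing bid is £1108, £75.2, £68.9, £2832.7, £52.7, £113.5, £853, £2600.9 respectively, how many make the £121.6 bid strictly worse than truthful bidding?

The deviation hurts exactly when the highest competing bid lies strictly between £121.6 and £1073.4 — underbidding then forfeits a profitable win.
£1108: above both → same outcome either way.
£75.2: below both → same outcome either way.
£68.9: below both → same outcome either way.
£2832.7: above both → same outcome either way.
£52.7: below both → same outcome either way.
£113.5: below both → same outcome either way.
£853: inside the interval → strictly worse (loss £220.4).
£2600.9: above both → same outcome either way.
Count: 1.

1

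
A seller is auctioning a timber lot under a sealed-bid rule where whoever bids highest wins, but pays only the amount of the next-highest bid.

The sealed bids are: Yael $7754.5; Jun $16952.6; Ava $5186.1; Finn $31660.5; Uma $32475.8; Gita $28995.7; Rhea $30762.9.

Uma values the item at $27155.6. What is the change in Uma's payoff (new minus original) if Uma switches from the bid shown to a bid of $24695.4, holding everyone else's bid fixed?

The highest bid among the other bidders is $31660.5; Uma's bid doesn't change that.
Original bid $32475.8: Uma is highest, pays the top rival bid $31660.5; payoff $27155.6 − $31660.5 = −$4504.9.
Alternative bid $24695.4: Uma is not highest (top rival bid is $31660.5); payoff $0.
Change in payoff = $0 − (−$4504.9) = $4504.9.

$4504.9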